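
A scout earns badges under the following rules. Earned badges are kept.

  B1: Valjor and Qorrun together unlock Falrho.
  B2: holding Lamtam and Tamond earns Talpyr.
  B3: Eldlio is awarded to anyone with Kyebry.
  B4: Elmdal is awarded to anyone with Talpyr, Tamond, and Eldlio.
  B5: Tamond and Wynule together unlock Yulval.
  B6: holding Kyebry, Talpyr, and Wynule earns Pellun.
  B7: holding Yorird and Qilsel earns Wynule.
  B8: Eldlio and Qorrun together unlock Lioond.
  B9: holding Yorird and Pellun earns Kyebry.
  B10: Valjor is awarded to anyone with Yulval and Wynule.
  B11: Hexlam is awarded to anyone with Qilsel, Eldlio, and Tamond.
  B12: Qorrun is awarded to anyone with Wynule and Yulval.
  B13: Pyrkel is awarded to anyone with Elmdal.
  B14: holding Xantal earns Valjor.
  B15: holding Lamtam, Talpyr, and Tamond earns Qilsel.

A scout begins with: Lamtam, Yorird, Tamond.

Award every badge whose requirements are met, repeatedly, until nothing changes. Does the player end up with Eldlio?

Eldlio would need Kyebry (B3), but Kyebry is never earned.

No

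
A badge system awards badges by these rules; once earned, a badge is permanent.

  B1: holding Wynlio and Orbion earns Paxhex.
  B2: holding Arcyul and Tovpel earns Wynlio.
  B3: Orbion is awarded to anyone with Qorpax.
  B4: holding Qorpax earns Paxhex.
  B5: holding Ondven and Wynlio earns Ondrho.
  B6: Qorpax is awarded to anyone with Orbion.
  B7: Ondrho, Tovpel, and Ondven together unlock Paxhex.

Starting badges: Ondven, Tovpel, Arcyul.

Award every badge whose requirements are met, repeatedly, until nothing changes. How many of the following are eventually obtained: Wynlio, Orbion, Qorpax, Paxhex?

2

With Arcyul and Tovpel, Wynlio is earned (B2).
With Ondven and Wynlio, Ondrho is earned (B5).
With Ondrho, Tovpel, and Ondven, Paxhex is earned (B7).
Wynlio: reached.
Orbion would need Qorpax (B3), but Qorpax is never earned.
Qorpax would need Orbion (B6), but Orbion is never earned.
Paxhex: reached.
Reached: Wynlio and Paxhex — 2 of the 4.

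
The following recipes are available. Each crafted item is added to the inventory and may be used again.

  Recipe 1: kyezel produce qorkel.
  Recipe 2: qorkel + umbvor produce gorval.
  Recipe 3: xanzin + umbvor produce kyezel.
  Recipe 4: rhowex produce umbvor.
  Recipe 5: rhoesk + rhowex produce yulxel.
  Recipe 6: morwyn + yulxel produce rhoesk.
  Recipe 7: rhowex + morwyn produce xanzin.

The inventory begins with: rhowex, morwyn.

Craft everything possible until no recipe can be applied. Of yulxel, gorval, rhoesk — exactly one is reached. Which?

rhowex → umbvor (Recipe 4).
Using Recipe 7, rhowex and morwyn make xanzin.
Using Recipe 3, xanzin and umbvor make kyezel.
kyezel → qorkel (Recipe 1).
Using Recipe 2, qorkel and umbvor make gorval.
rhoesk would need morwyn and yulxel (Recipe 6), but yulxel is never obtained. yulxel would need rhoesk and rhowex (Recipe 5), but rhoesk is never obtained.

gorval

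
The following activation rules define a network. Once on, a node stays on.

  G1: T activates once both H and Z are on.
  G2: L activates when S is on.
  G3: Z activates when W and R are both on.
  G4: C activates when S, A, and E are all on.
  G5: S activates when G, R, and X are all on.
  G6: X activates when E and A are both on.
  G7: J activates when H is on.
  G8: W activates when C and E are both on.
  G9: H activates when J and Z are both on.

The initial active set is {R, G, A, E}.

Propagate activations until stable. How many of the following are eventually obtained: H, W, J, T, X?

2

G6: E and A on → X on.
G5: G, R, and X on → S on.
S, A, and E are on, so C activates (G4).
G8: C and E on → W on.
H would need J and Z (G9), but J never turns on.
W: reached.
J would need H (G7), but H never turns on.
T would need H and Z (G1), but H never turns on.
X: reached.
Reached: W and X — 2 of the 5.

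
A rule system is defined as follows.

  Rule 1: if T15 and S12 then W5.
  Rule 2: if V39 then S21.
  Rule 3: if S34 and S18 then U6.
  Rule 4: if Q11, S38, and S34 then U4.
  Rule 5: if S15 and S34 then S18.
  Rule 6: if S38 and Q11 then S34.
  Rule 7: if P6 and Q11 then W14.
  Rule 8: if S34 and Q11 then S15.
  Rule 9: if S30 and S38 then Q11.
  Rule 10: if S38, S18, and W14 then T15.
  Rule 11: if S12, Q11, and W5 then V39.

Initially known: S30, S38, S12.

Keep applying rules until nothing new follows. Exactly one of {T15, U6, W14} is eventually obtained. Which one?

S30 and S38 hold, so Q11 follows (Rule 9).
From S38 and Q11, Rule 6 gives S34.
From S34 and Q11, Rule 8 gives S15.
S15 and S34 hold, so S18 follows (Rule 5).
From S34 and S18, Rule 3 gives U6.
T15 would need S38, S18, and W14 (Rule 10), but W14 is never established. W14 would need P6 and Q11 (Rule 7), but P6 is never established.

U6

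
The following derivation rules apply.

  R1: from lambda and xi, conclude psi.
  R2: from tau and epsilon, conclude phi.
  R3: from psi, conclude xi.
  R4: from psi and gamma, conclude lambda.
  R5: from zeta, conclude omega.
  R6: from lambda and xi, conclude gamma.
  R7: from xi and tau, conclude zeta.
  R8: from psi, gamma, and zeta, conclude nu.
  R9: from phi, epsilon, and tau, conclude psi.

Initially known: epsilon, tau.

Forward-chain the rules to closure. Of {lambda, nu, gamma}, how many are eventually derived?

lambda would need psi and gamma (R4), but gamma is never established.
nu would need psi, gamma, and zeta (R8), but gamma is never established.
gamma would need lambda and xi (R6), but lambda is never established.
None of the 3 are reached.

0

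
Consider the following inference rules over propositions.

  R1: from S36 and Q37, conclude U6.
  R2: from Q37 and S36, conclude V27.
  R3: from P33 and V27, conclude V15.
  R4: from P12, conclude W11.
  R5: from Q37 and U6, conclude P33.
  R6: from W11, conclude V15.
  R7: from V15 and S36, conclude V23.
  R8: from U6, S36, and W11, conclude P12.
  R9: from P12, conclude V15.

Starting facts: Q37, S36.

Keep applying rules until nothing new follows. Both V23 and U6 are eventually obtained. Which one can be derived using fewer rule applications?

U6

U6: From S36 and Q37, R1 gives U6. [1 rule application]
V23: S36 and Q37 hold, so U6 follows (R1). From Q37 and S36, R2 gives V27. From Q37 and U6, R5 gives P33. P33 and V27 hold, so V15 follows (R3). From V15 and S36, R7 gives V23. [5 rule applications]
U6 needs fewer.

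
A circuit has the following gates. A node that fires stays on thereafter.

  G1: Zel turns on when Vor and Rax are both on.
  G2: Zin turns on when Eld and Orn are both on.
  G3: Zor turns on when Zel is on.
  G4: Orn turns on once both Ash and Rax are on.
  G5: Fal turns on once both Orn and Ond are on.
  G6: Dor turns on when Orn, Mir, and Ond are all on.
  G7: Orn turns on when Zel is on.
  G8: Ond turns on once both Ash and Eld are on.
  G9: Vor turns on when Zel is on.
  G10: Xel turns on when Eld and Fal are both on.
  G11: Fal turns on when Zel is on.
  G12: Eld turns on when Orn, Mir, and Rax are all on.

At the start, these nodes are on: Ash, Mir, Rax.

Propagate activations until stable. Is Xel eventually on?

Yes

G4: Ash and Rax on → Orn on.
G12: Orn, Mir, and Rax on → Eld on.
G8: Ash and Eld on → Ond on.
G5: Orn and Ond on → Fal on.
Eld and Fal are on, so Xel turns on (G10).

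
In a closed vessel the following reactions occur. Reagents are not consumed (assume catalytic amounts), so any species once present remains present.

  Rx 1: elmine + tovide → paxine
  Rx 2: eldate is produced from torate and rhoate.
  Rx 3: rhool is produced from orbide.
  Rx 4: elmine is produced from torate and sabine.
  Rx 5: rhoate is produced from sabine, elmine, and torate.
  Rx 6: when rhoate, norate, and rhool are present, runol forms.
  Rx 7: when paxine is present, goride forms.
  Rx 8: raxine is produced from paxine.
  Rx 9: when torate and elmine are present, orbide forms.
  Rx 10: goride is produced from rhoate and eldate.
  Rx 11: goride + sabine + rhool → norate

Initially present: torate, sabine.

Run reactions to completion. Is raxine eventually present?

No

raxine would need paxine (Rx 8), but paxine never forms.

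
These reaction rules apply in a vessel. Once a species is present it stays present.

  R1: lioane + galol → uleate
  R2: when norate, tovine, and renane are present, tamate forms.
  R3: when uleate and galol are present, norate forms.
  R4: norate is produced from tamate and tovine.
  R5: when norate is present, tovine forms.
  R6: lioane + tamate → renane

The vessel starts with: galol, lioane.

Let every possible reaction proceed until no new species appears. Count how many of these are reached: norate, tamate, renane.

1

lioane and galol present → uleate forms (R1).
uleate and galol present → norate forms (R3).
norate: reached.
tamate would need norate, tovine, and renane (R2), but renane never forms.
renane would need lioane and tamate (R6), but tamate never forms.
Reached: norate — 1 of the 3.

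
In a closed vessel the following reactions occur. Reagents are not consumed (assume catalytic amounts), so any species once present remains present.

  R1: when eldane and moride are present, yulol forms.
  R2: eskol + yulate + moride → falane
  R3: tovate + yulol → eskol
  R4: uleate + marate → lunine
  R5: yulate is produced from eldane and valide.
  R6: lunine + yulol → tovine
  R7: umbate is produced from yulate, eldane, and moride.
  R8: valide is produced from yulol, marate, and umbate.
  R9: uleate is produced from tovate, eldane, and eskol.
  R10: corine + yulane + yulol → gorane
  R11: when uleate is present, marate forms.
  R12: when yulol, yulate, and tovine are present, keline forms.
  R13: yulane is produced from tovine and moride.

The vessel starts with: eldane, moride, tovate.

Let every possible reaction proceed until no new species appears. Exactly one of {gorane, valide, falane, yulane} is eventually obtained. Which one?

yulane

eldane and moride present → yulol forms (R1).
tovate and yulol present → eskol forms (R3).
tovate, eldane, and eskol present → uleate forms (R9).
uleate present → marate forms (R11).
uleate and marate present → lunine forms (R4).
lunine and yulol present → tovine forms (R6).
tovine and moride present → yulane forms (R13).
falane would need eskol, yulate, and moride (R2), but yulate never forms. valide would need yulol, marate, and umbate (R8), but umbate never forms. gorane would need corine, yulane, and yulol (R10), but corine never forms.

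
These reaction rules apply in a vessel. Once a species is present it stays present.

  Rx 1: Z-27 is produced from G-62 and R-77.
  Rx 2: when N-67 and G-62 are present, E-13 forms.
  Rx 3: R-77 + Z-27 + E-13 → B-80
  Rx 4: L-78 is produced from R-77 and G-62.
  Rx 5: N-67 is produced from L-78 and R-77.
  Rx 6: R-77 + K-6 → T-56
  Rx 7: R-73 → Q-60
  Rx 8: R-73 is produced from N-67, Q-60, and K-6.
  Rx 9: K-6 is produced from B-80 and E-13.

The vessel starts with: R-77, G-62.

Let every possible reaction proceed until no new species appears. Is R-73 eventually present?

No

R-73 would need N-67, Q-60, and K-6 (Rx 8), but Q-60 never forms.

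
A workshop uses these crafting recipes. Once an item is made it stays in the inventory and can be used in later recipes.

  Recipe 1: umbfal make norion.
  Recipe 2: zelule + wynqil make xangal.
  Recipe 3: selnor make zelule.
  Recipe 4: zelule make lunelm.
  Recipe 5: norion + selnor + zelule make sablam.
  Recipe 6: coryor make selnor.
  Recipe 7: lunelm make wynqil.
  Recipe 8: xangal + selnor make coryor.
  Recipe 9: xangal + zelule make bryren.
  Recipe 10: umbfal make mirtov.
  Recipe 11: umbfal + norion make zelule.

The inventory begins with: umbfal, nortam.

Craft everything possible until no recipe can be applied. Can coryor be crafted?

coryor would need xangal and selnor (Recipe 8), but selnor is never obtained.

No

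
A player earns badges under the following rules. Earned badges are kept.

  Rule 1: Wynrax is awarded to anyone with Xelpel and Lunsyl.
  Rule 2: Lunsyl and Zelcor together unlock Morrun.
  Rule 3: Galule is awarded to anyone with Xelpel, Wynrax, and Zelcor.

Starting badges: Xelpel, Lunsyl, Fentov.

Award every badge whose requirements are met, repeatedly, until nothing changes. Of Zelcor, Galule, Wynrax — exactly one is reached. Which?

With Xelpel and Lunsyl, Wynrax is earned (Rule 1).
Galule would need Xelpel, Wynrax, and Zelcor (Rule 3), but Zelcor is never earned. No rule produces Zelcor, and it is not given.

Wynrax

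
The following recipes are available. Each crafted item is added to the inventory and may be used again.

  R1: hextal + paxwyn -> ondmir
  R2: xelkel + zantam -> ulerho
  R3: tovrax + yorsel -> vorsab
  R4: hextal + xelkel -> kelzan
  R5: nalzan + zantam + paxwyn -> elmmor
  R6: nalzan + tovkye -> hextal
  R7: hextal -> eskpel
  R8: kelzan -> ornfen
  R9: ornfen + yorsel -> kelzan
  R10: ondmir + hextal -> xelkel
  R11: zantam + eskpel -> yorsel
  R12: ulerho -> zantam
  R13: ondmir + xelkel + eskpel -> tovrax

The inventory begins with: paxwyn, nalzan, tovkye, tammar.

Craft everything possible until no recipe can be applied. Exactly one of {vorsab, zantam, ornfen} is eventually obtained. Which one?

nalzan + tovkye -> hextal (R6).
hextal + paxwyn -> ondmir (R1).
Using R10, ondmir and hextal make xelkel.
hextal + xelkel -> kelzan (R4).
Using R8, kelzan makes ornfen.
vorsab would need tovrax and yorsel (R3), but yorsel is never obtained. zantam would need ulerho (R12), but ulerho is never obtained.

ornfen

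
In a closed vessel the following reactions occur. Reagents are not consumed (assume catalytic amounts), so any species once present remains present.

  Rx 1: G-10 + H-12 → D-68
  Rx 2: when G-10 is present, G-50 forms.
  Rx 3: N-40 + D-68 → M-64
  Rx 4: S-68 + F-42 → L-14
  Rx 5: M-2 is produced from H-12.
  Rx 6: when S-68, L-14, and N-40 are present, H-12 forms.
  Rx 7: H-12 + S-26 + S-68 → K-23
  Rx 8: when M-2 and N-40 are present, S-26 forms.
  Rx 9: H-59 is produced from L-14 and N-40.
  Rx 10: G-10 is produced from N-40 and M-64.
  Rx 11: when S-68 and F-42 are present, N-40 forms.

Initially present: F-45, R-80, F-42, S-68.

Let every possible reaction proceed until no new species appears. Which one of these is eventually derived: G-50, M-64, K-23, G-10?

K-23

S-68 and F-42 present → N-40 forms (Rx 11).
S-68 and F-42 present → L-14 forms (Rx 4).
S-68, L-14, and N-40 present → H-12 forms (Rx 6).
H-12 present → M-2 forms (Rx 5).
M-2 and N-40 present → S-26 forms (Rx 8).
H-12, S-26, and S-68 present → K-23 forms (Rx 7).
G-10 would need N-40 and M-64 (Rx 10), but M-64 never forms. G-50 would need G-10 (Rx 2), but G-10 never forms. M-64 would need N-40 and D-68 (Rx 3), but D-68 never forms.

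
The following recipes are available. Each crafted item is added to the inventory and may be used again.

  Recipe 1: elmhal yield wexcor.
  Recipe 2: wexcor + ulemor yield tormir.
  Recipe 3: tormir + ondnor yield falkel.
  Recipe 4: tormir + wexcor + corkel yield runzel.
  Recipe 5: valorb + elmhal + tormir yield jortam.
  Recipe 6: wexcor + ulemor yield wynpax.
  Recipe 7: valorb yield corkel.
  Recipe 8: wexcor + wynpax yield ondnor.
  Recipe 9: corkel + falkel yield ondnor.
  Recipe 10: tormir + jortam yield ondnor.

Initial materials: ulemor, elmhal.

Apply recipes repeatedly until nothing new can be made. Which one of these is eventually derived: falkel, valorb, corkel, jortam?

Using Recipe 1, elmhal makes wexcor.
wexcor + ulemor → tormir (Recipe 2).
Using Recipe 6, wexcor and ulemor make wynpax.
Using Recipe 8, wexcor and wynpax make ondnor.
Using Recipe 3, tormir and ondnor make falkel.
jortam would need valorb, elmhal, and tormir (Recipe 5), but valorb is never obtained. corkel would need valorb (Recipe 7), but valorb is never obtained. No rule produces valorb, and it is not given.

falkel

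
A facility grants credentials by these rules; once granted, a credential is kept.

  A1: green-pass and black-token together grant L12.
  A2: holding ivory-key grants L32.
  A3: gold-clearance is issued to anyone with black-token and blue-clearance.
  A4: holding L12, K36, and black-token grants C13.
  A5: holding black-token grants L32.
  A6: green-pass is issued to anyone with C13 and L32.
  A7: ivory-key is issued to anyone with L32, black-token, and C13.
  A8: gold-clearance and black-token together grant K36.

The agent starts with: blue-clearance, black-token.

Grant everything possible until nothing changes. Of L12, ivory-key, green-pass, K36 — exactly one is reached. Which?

K36

Holding black-token and blue-clearance grants gold-clearance (A3).
Holding gold-clearance and black-token grants K36 (A8).
ivory-key would need L32, black-token, and C13 (A7), but C13 is never granted. L12 would need green-pass and black-token (A1), but green-pass is never granted. green-pass would need C13 and L32 (A6), but C13 is never granted.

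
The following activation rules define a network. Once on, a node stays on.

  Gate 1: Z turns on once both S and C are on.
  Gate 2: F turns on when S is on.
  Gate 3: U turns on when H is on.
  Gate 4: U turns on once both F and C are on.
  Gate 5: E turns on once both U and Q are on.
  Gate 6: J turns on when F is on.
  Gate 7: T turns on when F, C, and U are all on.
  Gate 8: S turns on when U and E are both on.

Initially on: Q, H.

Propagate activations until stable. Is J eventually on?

Yes

H is on, so U turns on (Gate 3).
U and Q are on, so E turns on (Gate 5).
U and E are on, so S turns on (Gate 8).
Gate 2: S on → F on.
F is on, so J turns on (Gate 6).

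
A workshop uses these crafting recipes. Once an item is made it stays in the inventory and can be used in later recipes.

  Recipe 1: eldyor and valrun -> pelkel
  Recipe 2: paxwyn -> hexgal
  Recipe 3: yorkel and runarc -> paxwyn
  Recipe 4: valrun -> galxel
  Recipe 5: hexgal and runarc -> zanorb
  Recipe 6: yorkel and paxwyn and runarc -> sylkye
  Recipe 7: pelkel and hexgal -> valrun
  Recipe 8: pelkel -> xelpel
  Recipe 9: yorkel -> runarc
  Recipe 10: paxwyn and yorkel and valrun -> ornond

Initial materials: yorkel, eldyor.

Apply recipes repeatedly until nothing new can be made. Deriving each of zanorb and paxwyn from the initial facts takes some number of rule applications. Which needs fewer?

paxwyn: Using Recipe 9, yorkel makes runarc. yorkel and runarc -> paxwyn (Recipe 3). [2 rule applications]
zanorb: Using Recipe 9, yorkel makes runarc. Using Recipe 3, yorkel and runarc make paxwyn. Using Recipe 2, paxwyn makes hexgal. hexgal and runarc -> zanorb (Recipe 5). [4 rule applications]
paxwyn needs fewer.

paxwyn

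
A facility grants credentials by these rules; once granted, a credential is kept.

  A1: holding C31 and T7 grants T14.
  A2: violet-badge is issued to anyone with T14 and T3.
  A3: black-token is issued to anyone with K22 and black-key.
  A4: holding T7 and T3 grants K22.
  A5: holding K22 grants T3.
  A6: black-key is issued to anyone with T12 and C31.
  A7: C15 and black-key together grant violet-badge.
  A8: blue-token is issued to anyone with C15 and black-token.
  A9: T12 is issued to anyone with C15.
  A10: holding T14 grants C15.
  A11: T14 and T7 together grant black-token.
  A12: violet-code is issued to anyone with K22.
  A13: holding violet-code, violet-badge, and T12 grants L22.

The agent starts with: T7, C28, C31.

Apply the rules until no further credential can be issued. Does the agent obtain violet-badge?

Yes

Holding C31 and T7 grants T14 (A1).
Holding T14 grants C15 (A10).
Holding C15 grants T12 (A9).
Holding T12 and C31 grants black-key (A6).
Holding C15 and black-key grants violet-badge (A7).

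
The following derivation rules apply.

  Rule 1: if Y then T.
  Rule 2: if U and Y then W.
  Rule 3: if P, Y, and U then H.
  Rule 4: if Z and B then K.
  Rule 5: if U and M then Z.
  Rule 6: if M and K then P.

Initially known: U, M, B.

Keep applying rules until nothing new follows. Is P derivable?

U and M hold, so Z follows (Rule 5).
Z and B hold, so K follows (Rule 4).
From M and K, Rule 6 gives P.

Yes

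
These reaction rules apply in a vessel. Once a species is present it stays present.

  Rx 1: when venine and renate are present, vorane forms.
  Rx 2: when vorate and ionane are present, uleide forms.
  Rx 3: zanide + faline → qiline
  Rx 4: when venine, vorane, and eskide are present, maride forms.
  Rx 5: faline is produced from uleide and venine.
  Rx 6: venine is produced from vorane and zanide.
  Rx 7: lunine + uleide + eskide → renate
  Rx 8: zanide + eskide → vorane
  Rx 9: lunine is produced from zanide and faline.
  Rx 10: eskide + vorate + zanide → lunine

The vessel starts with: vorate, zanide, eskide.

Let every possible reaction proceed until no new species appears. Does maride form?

Yes

zanide and eskide present → vorane forms (Rx 8).
vorane and zanide present → venine forms (Rx 6).
venine, vorane, and eskide present → maride forms (Rx 4).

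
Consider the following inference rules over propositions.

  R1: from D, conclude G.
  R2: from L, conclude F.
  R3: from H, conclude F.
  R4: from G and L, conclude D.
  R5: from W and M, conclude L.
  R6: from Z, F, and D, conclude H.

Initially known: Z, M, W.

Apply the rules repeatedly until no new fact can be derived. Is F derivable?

From W and M, R5 gives L.
L holds, so F follows (R2).

Yes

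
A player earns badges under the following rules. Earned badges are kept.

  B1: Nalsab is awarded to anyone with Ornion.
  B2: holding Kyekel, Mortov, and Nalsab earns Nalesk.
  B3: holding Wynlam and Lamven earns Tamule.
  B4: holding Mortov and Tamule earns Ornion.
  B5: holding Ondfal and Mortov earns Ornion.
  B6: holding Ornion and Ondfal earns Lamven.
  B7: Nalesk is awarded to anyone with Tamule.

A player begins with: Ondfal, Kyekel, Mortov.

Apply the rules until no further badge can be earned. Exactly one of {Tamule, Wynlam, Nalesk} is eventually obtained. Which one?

Nalesk

With Ondfal and Mortov, Ornion is earned (B5).
With Ornion, Nalsab is earned (B1).
With Kyekel, Mortov, and Nalsab, Nalesk is earned (B2).
Tamule would need Wynlam and Lamven (B3), but Wynlam is never earned. No rule produces Wynlam, and it is not given.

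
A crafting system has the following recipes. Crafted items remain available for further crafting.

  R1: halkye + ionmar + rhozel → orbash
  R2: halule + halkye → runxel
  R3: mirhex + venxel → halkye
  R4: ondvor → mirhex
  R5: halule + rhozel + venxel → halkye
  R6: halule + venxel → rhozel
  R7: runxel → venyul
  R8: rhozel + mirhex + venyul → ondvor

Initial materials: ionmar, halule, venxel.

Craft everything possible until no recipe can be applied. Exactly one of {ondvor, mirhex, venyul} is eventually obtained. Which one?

Using R6, halule and venxel make rhozel.
halule + rhozel + venxel → halkye (R5).
Using R2, halule and halkye make runxel.
runxel → venyul (R7).
ondvor would need rhozel, mirhex, and venyul (R8), but mirhex is never obtained. mirhex would need ondvor (R4), but ondvor is never obtained.

venyul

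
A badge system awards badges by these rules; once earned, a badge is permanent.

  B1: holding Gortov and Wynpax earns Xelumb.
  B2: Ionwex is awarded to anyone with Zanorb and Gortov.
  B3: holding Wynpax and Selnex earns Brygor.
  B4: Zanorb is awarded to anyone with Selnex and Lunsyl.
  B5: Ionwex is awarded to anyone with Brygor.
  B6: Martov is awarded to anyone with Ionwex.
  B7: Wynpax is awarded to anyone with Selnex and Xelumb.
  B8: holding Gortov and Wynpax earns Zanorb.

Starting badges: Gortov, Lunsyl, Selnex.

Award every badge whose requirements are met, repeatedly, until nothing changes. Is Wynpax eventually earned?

No

Wynpax would need Selnex and Xelumb (B7), but Xelumb is never earned.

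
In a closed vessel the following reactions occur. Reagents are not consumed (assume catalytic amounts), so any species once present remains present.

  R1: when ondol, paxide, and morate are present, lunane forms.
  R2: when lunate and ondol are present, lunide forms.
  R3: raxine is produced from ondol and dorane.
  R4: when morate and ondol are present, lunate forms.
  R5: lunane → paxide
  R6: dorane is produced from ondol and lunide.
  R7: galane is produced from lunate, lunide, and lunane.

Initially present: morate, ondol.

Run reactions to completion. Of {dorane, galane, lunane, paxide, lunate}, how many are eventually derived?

2

morate and ondol present → lunate forms (R4).
lunate and ondol present → lunide forms (R2).
ondol and lunide present → dorane forms (R6).
dorane: reached.
galane would need lunate, lunide, and lunane (R7), but lunane never forms.
lunane would need ondol, paxide, and morate (R1), but paxide never forms.
paxide would need lunane (R5), but lunane never forms.
lunate: reached.
Reached: dorane and lunate — 2 of the 5.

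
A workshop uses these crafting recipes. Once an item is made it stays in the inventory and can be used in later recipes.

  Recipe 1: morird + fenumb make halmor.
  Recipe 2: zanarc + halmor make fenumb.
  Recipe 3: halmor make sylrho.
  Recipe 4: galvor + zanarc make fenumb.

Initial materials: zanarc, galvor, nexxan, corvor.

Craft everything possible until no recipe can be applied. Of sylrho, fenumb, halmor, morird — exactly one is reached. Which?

Using Recipe 4, galvor and zanarc make fenumb.
halmor would need morird and fenumb (Recipe 1), but morird is never obtained. No rule produces morird, and it is not given. sylrho would need halmor (Recipe 3), but halmor is never obtained.

fenumb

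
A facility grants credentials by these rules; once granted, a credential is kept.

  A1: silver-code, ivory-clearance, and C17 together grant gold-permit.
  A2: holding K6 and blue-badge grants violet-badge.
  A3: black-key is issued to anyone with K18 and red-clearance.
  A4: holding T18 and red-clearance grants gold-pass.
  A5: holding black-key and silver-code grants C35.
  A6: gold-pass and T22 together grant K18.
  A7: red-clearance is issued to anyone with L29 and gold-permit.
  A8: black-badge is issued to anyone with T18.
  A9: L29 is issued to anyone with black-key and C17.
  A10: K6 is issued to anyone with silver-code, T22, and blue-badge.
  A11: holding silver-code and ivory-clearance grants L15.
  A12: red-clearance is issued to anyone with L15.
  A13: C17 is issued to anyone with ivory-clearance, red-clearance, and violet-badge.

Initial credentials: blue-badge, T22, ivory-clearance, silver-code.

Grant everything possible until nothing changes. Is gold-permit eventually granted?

Holding silver-code, T22, and blue-badge grants K6 (A10).
Holding silver-code and ivory-clearance grants L15 (A11).
Holding L15 grants red-clearance (A12).
Holding K6 and blue-badge grants violet-badge (A2).
Holding ivory-clearance, red-clearance, and violet-badge grants C17 (A13).
Holding silver-code, ivory-clearance, and C17 grants gold-permit (A1).

Yes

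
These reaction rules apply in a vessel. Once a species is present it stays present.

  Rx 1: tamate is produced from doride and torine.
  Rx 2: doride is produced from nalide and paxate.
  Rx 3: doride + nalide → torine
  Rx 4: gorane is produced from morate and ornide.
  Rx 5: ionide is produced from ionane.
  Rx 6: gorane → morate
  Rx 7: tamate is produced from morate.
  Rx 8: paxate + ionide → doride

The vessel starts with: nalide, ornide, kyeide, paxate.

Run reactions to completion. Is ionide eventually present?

No

ionide would need ionane (Rx 5), but ionane never forms.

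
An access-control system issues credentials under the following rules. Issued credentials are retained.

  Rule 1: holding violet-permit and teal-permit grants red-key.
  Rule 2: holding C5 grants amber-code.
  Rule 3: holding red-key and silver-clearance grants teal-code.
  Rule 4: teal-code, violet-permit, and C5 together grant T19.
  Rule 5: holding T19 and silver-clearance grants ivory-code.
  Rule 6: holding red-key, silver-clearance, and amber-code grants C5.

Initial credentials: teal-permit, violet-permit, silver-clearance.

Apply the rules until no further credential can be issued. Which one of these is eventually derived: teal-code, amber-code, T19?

teal-code

Holding violet-permit and teal-permit grants red-key (Rule 1).
Holding red-key and silver-clearance grants teal-code (Rule 3).
amber-code would need C5 (Rule 2), but C5 is never granted. T19 would need teal-code, violet-permit, and C5 (Rule 4), but C5 is never granted.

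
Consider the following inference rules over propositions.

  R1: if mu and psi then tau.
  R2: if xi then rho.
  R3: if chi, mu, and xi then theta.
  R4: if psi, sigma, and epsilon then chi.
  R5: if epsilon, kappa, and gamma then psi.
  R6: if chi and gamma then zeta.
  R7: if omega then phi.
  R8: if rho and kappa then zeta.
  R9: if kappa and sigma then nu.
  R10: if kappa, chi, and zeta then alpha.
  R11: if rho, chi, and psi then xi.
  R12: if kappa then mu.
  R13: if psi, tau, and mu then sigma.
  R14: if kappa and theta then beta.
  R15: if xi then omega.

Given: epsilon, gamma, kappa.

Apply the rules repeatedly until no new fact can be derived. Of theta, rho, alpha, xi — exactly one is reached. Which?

kappa holds, so mu follows (R12).
epsilon, kappa, and gamma hold, so psi follows (R5).
From mu and psi, R1 gives tau.
From psi, tau, and mu, R13 gives sigma.
psi, sigma, and epsilon hold, so chi follows (R4).
From chi and gamma, R6 gives zeta.
kappa, chi, and zeta hold, so alpha follows (R10).
xi would need rho, chi, and psi (R11), but rho is never established. theta would need chi, mu, and xi (R3), but xi is never established. rho would need xi (R2), but xi is never established.

alpha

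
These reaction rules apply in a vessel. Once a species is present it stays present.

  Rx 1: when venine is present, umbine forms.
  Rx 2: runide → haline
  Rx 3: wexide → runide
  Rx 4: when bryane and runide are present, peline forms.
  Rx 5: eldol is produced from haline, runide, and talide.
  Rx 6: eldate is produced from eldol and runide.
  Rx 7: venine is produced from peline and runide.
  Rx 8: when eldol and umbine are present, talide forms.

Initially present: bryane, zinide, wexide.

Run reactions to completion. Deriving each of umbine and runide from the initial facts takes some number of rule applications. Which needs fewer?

runide

runide: wexide present → runide forms (Rx 3). [1 rule application]
umbine: wexide present → runide forms (Rx 3). bryane and runide present → peline forms (Rx 4). peline and runide present → venine forms (Rx 7). venine present → umbine forms (Rx 1). [4 rule applications]
runide needs fewer.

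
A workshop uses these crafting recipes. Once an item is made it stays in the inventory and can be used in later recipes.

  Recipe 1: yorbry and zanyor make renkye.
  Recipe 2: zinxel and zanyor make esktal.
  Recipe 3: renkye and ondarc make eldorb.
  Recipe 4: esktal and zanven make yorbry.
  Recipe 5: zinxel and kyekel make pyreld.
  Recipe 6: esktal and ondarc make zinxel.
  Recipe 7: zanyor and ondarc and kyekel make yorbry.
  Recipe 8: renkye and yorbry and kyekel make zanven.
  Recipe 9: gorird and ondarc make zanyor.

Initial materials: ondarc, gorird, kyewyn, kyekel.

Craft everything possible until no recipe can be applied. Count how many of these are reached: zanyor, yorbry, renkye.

Using Recipe 9, gorird and ondarc make zanyor.
zanyor and ondarc and kyekel → yorbry (Recipe 7).
yorbry and zanyor → renkye (Recipe 1).
zanyor: reached.
yorbry: reached.
renkye: reached.
All 3 are reached.

3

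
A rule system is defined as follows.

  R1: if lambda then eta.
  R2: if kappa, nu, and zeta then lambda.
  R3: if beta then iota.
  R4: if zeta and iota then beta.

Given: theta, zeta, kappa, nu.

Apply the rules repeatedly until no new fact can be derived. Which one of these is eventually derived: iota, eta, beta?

eta

kappa, nu, and zeta hold, so lambda follows (R2).
From lambda, R1 gives eta.
iota would need beta (R3), but beta is never established. beta would need zeta and iota (R4), but iota is never established.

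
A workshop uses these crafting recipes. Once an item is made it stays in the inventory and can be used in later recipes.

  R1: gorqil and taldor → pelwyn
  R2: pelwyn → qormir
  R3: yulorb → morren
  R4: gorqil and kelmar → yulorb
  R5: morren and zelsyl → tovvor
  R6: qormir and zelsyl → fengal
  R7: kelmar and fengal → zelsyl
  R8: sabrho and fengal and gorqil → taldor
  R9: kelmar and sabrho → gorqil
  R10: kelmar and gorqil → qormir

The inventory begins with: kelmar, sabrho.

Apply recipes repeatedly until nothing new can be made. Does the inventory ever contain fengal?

fengal would need qormir and zelsyl (R6), but zelsyl is never obtained.

No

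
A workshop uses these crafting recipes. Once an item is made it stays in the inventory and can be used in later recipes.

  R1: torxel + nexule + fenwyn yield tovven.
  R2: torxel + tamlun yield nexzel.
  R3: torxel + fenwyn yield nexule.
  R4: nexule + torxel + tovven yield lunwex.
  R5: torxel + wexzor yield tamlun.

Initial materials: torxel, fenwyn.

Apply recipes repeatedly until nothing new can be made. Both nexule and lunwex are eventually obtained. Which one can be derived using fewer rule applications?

nexule

nexule: torxel + fenwyn → nexule (R3). [1 rule application]
lunwex: torxel + fenwyn → nexule (R3). Using R1, torxel, nexule, and fenwyn make tovven. nexule + torxel + tovven → lunwex (R4). [3 rule applications]
nexule needs fewer.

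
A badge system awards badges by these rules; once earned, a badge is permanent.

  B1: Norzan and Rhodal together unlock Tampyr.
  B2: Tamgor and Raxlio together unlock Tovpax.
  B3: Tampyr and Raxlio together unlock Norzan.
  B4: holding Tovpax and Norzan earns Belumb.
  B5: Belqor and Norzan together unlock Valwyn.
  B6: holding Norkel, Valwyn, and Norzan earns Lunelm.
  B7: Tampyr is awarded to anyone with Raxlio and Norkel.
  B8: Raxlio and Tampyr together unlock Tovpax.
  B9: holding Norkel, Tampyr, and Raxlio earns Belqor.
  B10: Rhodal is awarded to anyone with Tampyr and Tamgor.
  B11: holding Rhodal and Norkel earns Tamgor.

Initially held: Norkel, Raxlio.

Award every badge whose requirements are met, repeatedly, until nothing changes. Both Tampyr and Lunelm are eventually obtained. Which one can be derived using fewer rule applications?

Tampyr

Tampyr: With Raxlio and Norkel, Tampyr is earned (B7). [1 rule application]
Lunelm: With Raxlio and Norkel, Tampyr is earned (B7). With Norkel, Tampyr, and Raxlio, Belqor is earned (B9). With Tampyr and Raxlio, Norzan is earned (B3). With Belqor and Norzan, Valwyn is earned (B5). With Norkel, Valwyn, and Norzan, Lunelm is earned (B6). [5 rule applications]
Tampyr needs fewer.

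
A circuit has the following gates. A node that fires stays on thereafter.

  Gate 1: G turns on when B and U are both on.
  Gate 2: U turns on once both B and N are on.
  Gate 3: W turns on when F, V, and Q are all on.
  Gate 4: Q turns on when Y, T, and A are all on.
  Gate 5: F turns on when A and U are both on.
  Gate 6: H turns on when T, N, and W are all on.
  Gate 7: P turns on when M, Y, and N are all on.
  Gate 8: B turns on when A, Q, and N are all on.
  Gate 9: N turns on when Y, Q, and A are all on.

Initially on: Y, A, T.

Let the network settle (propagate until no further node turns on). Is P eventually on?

No

P would need M, Y, and N (Gate 7), but M never turns on.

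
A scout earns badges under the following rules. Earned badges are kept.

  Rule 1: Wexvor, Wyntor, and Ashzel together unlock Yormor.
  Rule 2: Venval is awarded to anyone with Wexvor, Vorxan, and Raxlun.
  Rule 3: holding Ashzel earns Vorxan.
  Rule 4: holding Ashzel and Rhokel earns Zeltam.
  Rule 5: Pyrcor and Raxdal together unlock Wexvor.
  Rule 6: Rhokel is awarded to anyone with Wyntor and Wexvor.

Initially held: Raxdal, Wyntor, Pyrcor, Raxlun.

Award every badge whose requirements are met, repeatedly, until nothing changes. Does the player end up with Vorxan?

Vorxan would need Ashzel (Rule 3), but Ashzel is never earned.

No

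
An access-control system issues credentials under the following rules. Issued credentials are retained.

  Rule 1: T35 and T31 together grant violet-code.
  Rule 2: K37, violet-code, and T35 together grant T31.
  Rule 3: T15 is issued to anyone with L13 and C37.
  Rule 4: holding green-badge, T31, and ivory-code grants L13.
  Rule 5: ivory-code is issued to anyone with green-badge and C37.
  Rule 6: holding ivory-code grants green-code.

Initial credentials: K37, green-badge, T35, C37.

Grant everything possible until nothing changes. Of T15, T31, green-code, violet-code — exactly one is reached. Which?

green-code

Holding green-badge and C37 grants ivory-code (Rule 5).
Holding ivory-code grants green-code (Rule 6).
violet-code would need T35 and T31 (Rule 1), but T31 is never granted. T15 would need L13 and C37 (Rule 3), but L13 is never granted. T31 would need K37, violet-code, and T35 (Rule 2), but violet-code is never granted.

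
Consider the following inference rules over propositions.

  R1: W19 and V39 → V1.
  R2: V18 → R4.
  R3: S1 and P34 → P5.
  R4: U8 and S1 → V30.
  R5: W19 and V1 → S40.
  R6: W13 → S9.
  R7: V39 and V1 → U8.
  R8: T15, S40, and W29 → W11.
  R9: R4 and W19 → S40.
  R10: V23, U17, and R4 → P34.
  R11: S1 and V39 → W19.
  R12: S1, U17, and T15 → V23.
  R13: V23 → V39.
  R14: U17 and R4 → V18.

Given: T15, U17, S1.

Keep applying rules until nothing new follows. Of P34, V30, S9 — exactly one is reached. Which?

V30

From S1, U17, and T15, R12 gives V23.
V23 holds, so V39 follows (R13).
S1 and V39 hold, so W19 follows (R11).
W19 and V39 hold, so V1 follows (R1).
V39 and V1 hold, so U8 follows (R7).
U8 and S1 hold, so V30 follows (R4).
S9 would need W13 (R6), but W13 is never established. P34 would need V23, U17, and R4 (R10), but R4 is never established.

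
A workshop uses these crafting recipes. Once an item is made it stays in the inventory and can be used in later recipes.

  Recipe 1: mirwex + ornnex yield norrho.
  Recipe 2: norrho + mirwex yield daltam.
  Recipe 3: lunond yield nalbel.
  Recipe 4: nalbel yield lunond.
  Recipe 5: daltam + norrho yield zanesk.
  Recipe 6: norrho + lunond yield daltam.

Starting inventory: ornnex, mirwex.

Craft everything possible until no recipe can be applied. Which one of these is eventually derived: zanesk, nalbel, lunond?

mirwex + ornnex → norrho (Recipe 1).
norrho + mirwex → daltam (Recipe 2).
Using Recipe 5, daltam and norrho make zanesk.
lunond would need nalbel (Recipe 4), but nalbel is never obtained. nalbel would need lunond (Recipe 3), but lunond is never obtained.

zanesk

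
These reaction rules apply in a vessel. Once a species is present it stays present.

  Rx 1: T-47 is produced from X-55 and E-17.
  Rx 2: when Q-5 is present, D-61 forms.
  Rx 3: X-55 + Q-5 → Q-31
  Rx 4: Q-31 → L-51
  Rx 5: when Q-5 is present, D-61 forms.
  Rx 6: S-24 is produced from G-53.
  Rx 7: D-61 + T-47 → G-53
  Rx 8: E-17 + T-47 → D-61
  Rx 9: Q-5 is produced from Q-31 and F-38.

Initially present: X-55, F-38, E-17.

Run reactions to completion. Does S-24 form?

Yes

X-55 and E-17 present → T-47 forms (Rx 1).
E-17 and T-47 present → D-61 forms (Rx 8).
D-61 and T-47 present → G-53 forms (Rx 7).
G-53 present → S-24 forms (Rx 6).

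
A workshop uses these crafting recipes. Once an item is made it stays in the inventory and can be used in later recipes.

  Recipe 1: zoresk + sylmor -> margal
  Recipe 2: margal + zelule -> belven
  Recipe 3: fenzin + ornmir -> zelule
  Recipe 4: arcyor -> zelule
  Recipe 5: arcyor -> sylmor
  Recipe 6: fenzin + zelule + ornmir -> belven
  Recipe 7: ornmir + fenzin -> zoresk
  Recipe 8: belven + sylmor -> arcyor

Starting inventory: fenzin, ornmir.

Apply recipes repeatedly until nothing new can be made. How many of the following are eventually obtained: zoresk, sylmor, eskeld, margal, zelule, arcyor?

fenzin + ornmir -> zelule (Recipe 3).
Using Recipe 7, ornmir and fenzin make zoresk.
zoresk: reached.
sylmor would need arcyor (Recipe 5), but arcyor is never obtained.
No rule produces eskeld, and it is not given.
margal would need zoresk and sylmor (Recipe 1), but sylmor is never obtained.
zelule: reached.
arcyor would need belven and sylmor (Recipe 8), but sylmor is never obtained.
Reached: zoresk and zelule — 2 of the 6.

2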